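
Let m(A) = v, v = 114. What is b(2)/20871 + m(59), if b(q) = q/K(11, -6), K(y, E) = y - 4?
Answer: 16655060/146097 ≈ 114.00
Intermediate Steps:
K(y, E) = -4 + y
m(A) = 114
b(q) = q/7 (b(q) = q/(-4 + 11) = q/7)
b(2)/20871 + m(59) = ((1/7)*2)/20871 + 114 = (2/7)*(1/20871) + 114 = 2/146097 + 114 = 16655060/146097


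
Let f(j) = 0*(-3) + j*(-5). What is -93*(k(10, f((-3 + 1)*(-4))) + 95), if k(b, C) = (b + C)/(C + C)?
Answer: -70959/8 ≈ -8869.9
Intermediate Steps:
f(j) = -5*j (f(j) = 0 - 5*j = -5*j)
k(b, C) = (C + b)/(2*C) (k(b, C) = (C + b)/((2*C)) = (C + b)*(1/(2*C)) = (C + b)/(2*C))
-93*(k(10, f((-3 + 1)*(-4))) + 95) = -93*((-5*(-3 + 1)*(-4) + 10)/(2*((-5*(-3 + 1)*(-4)))) + 95) = -93*((-(-10)*(-4) + 10)/(2*((-(-10)*(-4)))) + 95) = -93*((-5*8 + 10)/(2*((-5*8))) + 95) = -93*((½)*(-40 + 10)/(-40) + 95) = -93*((½)*(-1/40)*(-30) + 95) = -93*(3/8 + 95) = -93*763/8 = -70959/8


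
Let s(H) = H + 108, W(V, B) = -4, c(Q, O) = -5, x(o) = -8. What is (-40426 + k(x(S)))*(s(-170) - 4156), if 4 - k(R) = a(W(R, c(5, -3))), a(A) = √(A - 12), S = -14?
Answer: 170499996 + 16872*I ≈ 1.705e+8 + 16872.0*I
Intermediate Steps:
s(H) = 108 + H
a(A) = √(-12 + A)
k(R) = 4 - 4*I (k(R) = 4 - √(-12 - 4) = 4 - √(-16) = 4 - 4*I)
(-40426 + k(x(S)))*(s(-170) - 4156) = (-40426 + (4 - 4*I))*((108 - 170) - 4156) = (-40422 - 4*I)*(-62 - 4156) = (-40422 - 4*I)*(-4218) = 170499996 + 16872*I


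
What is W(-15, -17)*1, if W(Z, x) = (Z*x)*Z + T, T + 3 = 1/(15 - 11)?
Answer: -15311/4 ≈ -3827.8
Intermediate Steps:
T = -11/4 (T = -3 + 1/(15 - 11) = -3 + 1/4 = -11/4 ≈ -2.7500)
W(Z, x) = -11/4 + x*Z**2 (W(Z, x) = (Z*x)*Z - 11/4 = x*Z**2 - 11/4 = -11/4 + x*Z**2)
W(-15, -17)*1 = (-11/4 - 17*(-15)**2)*1 = (-11/4 - 17*225)*1 = (-11/4 - 3825)*1 = -15311/4*1 = -15311/4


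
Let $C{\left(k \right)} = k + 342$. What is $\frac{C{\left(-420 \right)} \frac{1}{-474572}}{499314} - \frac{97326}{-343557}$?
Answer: $\frac{427081706692401}{1507581835641364} \approx 0.28329$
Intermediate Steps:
$C{\left(k \right)} = 342 + k$
$\frac{C{\left(-420 \right)} \frac{1}{-474572}}{499314} - \frac{97326}{-343557} = \frac{\left(342 - 420\right) \frac{1}{-474572}}{499314} - \frac{97326}{-343557} = \left(-78\right) \left(- \frac{1}{474572}\right) \frac{1}{499314} - - \frac{10814}{38173} = \frac{39}{237286} \cdot \frac{1}{499314} + \frac{10814}{38173} = \frac{13}{39493407268} + \frac{10814}{38173} = \frac{427081706692401}{1507581835641364}$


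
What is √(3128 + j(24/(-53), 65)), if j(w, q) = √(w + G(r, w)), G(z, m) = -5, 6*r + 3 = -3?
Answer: √(8786552 + 901*I*√53)/53 ≈ 55.929 + 0.020876*I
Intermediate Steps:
r = -1 (r = -½ + (⅙)*(-3) = -½ - ½ = -1)
j(w, q) = √(-5 + w) (j(w, q) = √(w - 5) = √(-5 + w))
√(3128 + j(24/(-53), 65)) = √(3128 + √(-5 + 24/(-53))) = √(3128 + √(-5 + 24*(-1/53))) = √(3128 + √(-5 - 24/53)) = √(3128 + √(-289/53)) = √(3128 + 17*I*√53/53)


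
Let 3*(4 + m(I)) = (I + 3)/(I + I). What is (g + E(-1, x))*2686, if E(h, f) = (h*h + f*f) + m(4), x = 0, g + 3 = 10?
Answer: 138329/12 ≈ 11527.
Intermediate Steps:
g = 7 (g = -3 + 10 = 7)
m(I) = -4 + (3 + I)/(6*I) (m(I) = -4 + ((I + 3)/(I + I))/3 = -4 + ((3 + I)/((2*I)))/3 = -4 + ((3 + I)*(1/(2*I)))/3 = -4 + ((3 + I)/(2*I))/3 = -4 + (3 + I)/(6*I))
E(h, f) = -89/24 + f² + h² (E(h, f) = (h*h + f*f) + (⅙)*(3 - 23*4)/4 = (h² + f²) + (⅙)*(¼)*(3 - 92) = (f² + h²) + (⅙)*(¼)*(-89) = (f² + h²) - 89/24 = -89/24 + f² + h²)
(g + E(-1, x))*2686 = (7 + (-89/24 + 0² + (-1)²))*2686 = (7 + (-89/24 + 0 + 1))*2686 = (7 - 65/24)*2686 = (103/24)*2686 = 138329/12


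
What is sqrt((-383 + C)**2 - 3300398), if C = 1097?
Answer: I*sqrt(2790602) ≈ 1670.5*I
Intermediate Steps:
sqrt((-383 + C)**2 - 3300398) = sqrt((-383 + 1097)**2 - 3300398) = sqrt(714**2 - 3300398) = sqrt(509796 - 3300398) = sqrt(-2790602) = I*sqrt(2790602)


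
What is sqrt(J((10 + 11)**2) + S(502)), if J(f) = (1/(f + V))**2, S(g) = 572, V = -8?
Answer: sqrt(107243709)/433 ≈ 23.917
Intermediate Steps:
J(f) = (-8 + f)**(-2) (J(f) = (1/(f - 8))**2 = (1/(-8 + f))**2 = (-8 + f)**(-2))
sqrt(J((10 + 11)**2) + S(502)) = sqrt((-8 + (10 + 11)**2)**(-2) + 572) = sqrt((-8 + 21**2)**(-2) + 572) = sqrt((-8 + 441)**(-2) + 572) = sqrt(433**(-2) + 572) = sqrt(1/187489 + 572) = sqrt(107243709/187489) = sqrt(107243709)/433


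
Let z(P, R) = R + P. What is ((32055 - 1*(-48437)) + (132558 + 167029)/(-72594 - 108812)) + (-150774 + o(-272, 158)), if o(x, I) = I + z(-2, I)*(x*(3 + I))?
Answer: -1252005736043/181406 ≈ -6.9017e+6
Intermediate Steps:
z(P, R) = P + R
o(x, I) = I + x*(-2 + I)*(3 + I) (o(x, I) = I + (-2 + I)*(x*(3 + I)) = I + x*(-2 + I)*(3 + I))
((32055 - 1*(-48437)) + (132558 + 167029)/(-72594 - 108812)) + (-150774 + o(-272, 158)) = ((32055 - 1*(-48437)) + (132558 + 167029)/(-72594 - 108812)) + (-150774 + (158 - 6*(-272) + 158*(-272) - 272*158²)) = ((32055 + 48437) + 299587/(-181406)) + (-150774 + (158 + 1632 - 42976 - 272*24964)) = (80492 + 299587*(-1/181406)) + (-150774 + (158 + 1632 - 42976 - 6790208)) = (80492 - 299587/181406) + (-150774 - 6831394) = 14601432165/181406 - 6982168 = -1252005736043/181406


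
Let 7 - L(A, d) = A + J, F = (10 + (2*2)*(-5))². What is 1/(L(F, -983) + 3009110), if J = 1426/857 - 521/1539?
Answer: 1318923/3968659980574 ≈ 3.3233e-7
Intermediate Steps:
J = 1748117/1318923 (J = 1426*(1/857) - 521*1/1539 = 1426/857 - 521/1539 = 1748117/1318923 ≈ 1.3254)
F = 100 (F = (10 + 4*(-5))² = (10 - 20)² = (-10)² = 100)
L(A, d) = 7484344/1318923 - A (L(A, d) = 7 - (A + 1748117/1318923) = 7 - (1748117/1318923 + A) = 7 + (-1748117/1318923 - A) = 7484344/1318923 - A)
1/(L(F, -983) + 3009110) = 1/((7484344/1318923 - 1*100) + 3009110) = 1/((7484344/1318923 - 100) + 3009110) = 1/(-124407956/1318923 + 3009110) = 1/(3968659980574/1318923) = 1318923/3968659980574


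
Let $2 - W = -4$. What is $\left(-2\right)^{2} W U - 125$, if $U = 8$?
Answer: $67$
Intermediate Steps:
$W = 6$ ($W = 2 - -4 = 2 + 4 = 6$)
$\left(-2\right)^{2} W U - 125 = \left(-2\right)^{2} \cdot 6 \cdot 8 - 125 = 4 \cdot 48 - 125 = 192 - 125 = 67$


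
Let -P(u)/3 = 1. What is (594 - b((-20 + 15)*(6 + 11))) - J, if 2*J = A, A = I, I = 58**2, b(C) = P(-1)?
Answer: -1085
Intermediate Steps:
P(u) = -3 (P(u) = -3*1 = -3)
b(C) = -3
I = 3364
A = 3364
J = 1682 (J = (1/2)*3364 = 1682)
(594 - b((-20 + 15)*(6 + 11))) - J = (594 - 1*(-3)) - 1*1682 = (594 + 3) - 1682 = 597 - 1682 = -1085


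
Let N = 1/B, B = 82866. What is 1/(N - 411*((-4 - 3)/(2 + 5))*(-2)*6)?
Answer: -82866/408695111 ≈ -0.00020276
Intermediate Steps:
N = 1/82866 ≈ 1.2068e-5
1/(N - 411*((-4 - 3)/(2 + 5))*(-2)*6) = 1/(1/82866 - 411*((-4 - 3)/(2 + 5))*(-2)*6) = 1/(1/82866 - 411*-7/7*(-2)*6) = 1/(1/82866 - 411*-7*⅐*(-2)*6) = 1/(1/82866 - 411*(-1*(-2))*6) = 1/(1/82866 - 822*6) = 1/(1/82866 - 411*12) = 1/(1/82866 - 4932) = 1/(-408695111/82866) = -82866/408695111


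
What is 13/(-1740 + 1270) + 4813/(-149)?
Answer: -2264047/70030 ≈ -32.330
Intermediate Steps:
13/(-1740 + 1270) + 4813/(-149) = 13/(-470) + 4813*(-1/149) = 13*(-1/470) - 4813/149 = -13/470 - 4813/149 = -2264047/70030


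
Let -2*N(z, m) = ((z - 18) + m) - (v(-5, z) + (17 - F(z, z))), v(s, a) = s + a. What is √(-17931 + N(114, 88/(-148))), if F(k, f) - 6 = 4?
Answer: 9*I*√302882/37 ≈ 133.87*I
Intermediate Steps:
F(k, f) = 10 (F(k, f) = 6 + 4 = 10)
v(s, a) = a + s
N(z, m) = 10 - m/2 (N(z, m) = -(((z - 18) + m) - ((z - 5) + (17 - 1*10)))/2 = -(((-18 + z) + m) - ((-5 + z) + (17 - 10)))/2 = -((-18 + m + z) - ((-5 + z) + 7))/2 = -((-18 + m + z) - (2 + z))/2 = -((-18 + m + z) + (-2 - z))/2 = -(-20 + m)/2 = 10 - m/2)
√(-17931 + N(114, 88/(-148))) = √(-17931 + (10 - 44/(-148))) = √(-17931 + (10 - 44*(-1)/148)) = √(-17931 + (10 - ½*(-22/37))) = √(-17931 + (10 + 11/37)) = √(-17931 + 381/37) = √(-663066/37) = 9*I*√302882/37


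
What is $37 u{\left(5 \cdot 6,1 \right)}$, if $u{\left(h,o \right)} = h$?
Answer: $1110$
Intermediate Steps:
$37 u{\left(5 \cdot 6,1 \right)} = 37 \cdot 5 \cdot 6 = 37 \cdot 30 = 1110$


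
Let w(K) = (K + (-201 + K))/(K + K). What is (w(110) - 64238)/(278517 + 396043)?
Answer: -14132341/148403200 ≈ -0.095229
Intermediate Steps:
w(K) = (-201 + 2*K)/(2*K) (w(K) = (-201 + 2*K)/((2*K)) = (-201 + 2*K)*(1/(2*K)) = (-201 + 2*K)/(2*K))
(w(110) - 64238)/(278517 + 396043) = ((-201/2 + 110)/110 - 64238)/(278517 + 396043) = ((1/110)*(19/2) - 64238)/674560 = (19/220 - 64238)*(1/674560) = -14132341/220*1/674560 = -14132341/148403200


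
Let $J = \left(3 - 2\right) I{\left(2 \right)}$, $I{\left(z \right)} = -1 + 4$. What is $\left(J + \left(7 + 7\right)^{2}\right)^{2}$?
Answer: $39601$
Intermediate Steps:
$I{\left(z \right)} = 3$
$J = 3$ ($J = \left(3 - 2\right) 3 = 1 \cdot 3 = 3$)
$\left(J + \left(7 + 7\right)^{2}\right)^{2} = \left(3 + \left(7 + 7\right)^{2}\right)^{2} = \left(3 + 14^{2}\right)^{2} = \left(3 + 196\right)^{2} = 199^{2} = 39601$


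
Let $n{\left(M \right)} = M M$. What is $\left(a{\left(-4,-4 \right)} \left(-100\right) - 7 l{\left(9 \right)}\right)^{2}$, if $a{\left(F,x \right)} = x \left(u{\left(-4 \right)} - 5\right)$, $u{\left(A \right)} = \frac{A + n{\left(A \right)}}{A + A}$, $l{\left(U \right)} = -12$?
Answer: $6330256$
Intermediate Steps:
$n{\left(M \right)} = M^{2}$
$u{\left(A \right)} = \frac{A + A^{2}}{2 A}$ ($u{\left(A \right)} = \frac{A + A^{2}}{A + A} = \frac{A + A^{2}}{2 A}$)
$a{\left(F,x \right)} = - \frac{13 x}{2}$ ($a{\left(F,x \right)} = x \left(\left(\frac{1}{2} + \frac{1}{2} \left(-4\right)\right) - 5\right) = x \left(\left(\frac{1}{2} - 2\right) - 5\right) = x \left(- \frac{3}{2} - 5\right) = x \left(- \frac{13}{2}\right) = - \frac{13 x}{2}$)
$\left(a{\left(-4,-4 \right)} \left(-100\right) - 7 l{\left(9 \right)}\right)^{2} = \left(\left(- \frac{13}{2}\right) \left(-4\right) \left(-100\right) - -84\right)^{2} = \left(26 \left(-100\right) + 84\right)^{2} = \left(-2600 + 84\right)^{2} = \left(-2516\right)^{2} = 6330256$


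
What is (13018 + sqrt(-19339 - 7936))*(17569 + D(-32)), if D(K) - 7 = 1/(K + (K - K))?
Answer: 3660863379/16 + 2812155*I*sqrt(1091)/32 ≈ 2.288e+8 + 2.9027e+6*I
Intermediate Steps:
D(K) = 7 + 1/K (D(K) = 7 + 1/(K + (K - K)) = 7 + 1/(K + 0) = 7 + 1/K)
(13018 + sqrt(-19339 - 7936))*(17569 + D(-32)) = (13018 + sqrt(-19339 - 7936))*(17569 + (7 + 1/(-32))) = (13018 + sqrt(-27275))*(17569 + (7 - 1/32)) = (13018 + 5*I*sqrt(1091))*(17569 + 223/32) = (13018 + 5*I*sqrt(1091))*(562431/32) = 3660863379/16 + 2812155*I*sqrt(1091)/32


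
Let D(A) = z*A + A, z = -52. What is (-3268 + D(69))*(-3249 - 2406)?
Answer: 38380485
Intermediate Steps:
D(A) = -51*A (D(A) = -52*A + A = -51*A)
(-3268 + D(69))*(-3249 - 2406) = (-3268 - 51*69)*(-3249 - 2406) = (-3268 - 3519)*(-5655) = -6787*(-5655) = 38380485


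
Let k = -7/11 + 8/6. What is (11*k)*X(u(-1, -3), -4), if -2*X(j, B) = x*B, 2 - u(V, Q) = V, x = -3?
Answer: -46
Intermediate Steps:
u(V, Q) = 2 - V
X(j, B) = 3*B/2 (X(j, B) = -(-3)*B/2 = 3*B/2)
k = 23/33 (k = -7*1/11 + 8*(⅙) = -7/11 + 4/3 = 23/33 ≈ 0.69697)
(11*k)*X(u(-1, -3), -4) = (11*(23/33))*((3/2)*(-4)) = (23/3)*(-6) = -46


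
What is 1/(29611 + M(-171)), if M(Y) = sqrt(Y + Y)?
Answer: 29611/876811663 - 3*I*sqrt(38)/876811663 ≈ 3.3771e-5 - 2.1091e-8*I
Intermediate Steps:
M(Y) = sqrt(2)*sqrt(Y) (M(Y) = sqrt(2*Y) = sqrt(2)*sqrt(Y))
1/(29611 + M(-171)) = 1/(29611 + sqrt(2)*sqrt(-171)) = 1/(29611 + sqrt(2)*(3*I*sqrt(19))) = 1/(29611 + 3*I*sqrt(38))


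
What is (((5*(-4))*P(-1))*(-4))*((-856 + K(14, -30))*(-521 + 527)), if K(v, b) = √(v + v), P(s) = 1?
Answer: -410880 + 960*√7 ≈ -4.0834e+5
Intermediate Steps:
K(v, b) = √2*√v (K(v, b) = √(2*v) = √2*√v)
(((5*(-4))*P(-1))*(-4))*((-856 + K(14, -30))*(-521 + 527)) = (((5*(-4))*1)*(-4))*((-856 + √2*√14)*(-521 + 527)) = (-20*1*(-4))*((-856 + 2*√7)*6) = (-20*(-4))*(-5136 + 12*√7) = 80*(-5136 + 12*√7) = -410880 + 960*√7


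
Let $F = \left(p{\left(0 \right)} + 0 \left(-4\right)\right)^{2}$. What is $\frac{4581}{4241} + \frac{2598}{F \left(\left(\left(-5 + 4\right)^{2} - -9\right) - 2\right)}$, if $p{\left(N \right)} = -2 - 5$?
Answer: $\frac{6406935}{831236} \approx 7.7077$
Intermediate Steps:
$p{\left(N \right)} = -7$ ($p{\left(N \right)} = -2 - 5 = -7$)
$F = 49$ ($F = \left(-7 + 0 \left(-4\right)\right)^{2} = \left(-7 + 0\right)^{2} = \left(-7\right)^{2} = 49$)
$\frac{4581}{4241} + \frac{2598}{F \left(\left(\left(-5 + 4\right)^{2} - -9\right) - 2\right)} = \frac{4581}{4241} + \frac{2598}{49 \left(\left(\left(-5 + 4\right)^{2} - -9\right) - 2\right)} = 4581 \cdot \frac{1}{4241} + \frac{2598}{49 \left(\left(\left(-1\right)^{2} + 9\right) - 2\right)} = \frac{4581}{4241} + \frac{2598}{49 \left(\left(1 + 9\right) - 2\right)} = \frac{4581}{4241} + \frac{2598}{49 \left(10 - 2\right)} = \frac{4581}{4241} + \frac{2598}{49 \cdot 8} = \frac{4581}{4241} + \frac{2598}{392} = \frac{4581}{4241} + 2598 \cdot \frac{1}{392} = \frac{4581}{4241} + \frac{1299}{196} = \frac{6406935}{831236}$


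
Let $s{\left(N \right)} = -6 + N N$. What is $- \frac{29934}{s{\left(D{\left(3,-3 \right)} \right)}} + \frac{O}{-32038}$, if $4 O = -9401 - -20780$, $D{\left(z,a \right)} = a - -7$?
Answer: $- \frac{1918107879}{640760} \approx -2993.5$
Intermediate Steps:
$D{\left(z,a \right)} = 7 + a$ ($D{\left(z,a \right)} = a + 7 = 7 + a$)
$s{\left(N \right)} = -6 + N^{2}$
$O = \frac{11379}{4}$ ($O = \frac{-9401 - -20780}{4} = \frac{-9401 + 20780}{4} = \frac{1}{4} \cdot 11379 = \frac{11379}{4} \approx 2844.8$)
$- \frac{29934}{s{\left(D{\left(3,-3 \right)} \right)}} + \frac{O}{-32038} = - \frac{29934}{-6 + \left(7 - 3\right)^{2}} + \frac{11379}{4 \left(-32038\right)} = - \frac{29934}{-6 + 4^{2}} + \frac{11379}{4} \left(- \frac{1}{32038}\right) = - \frac{29934}{-6 + 16} - \frac{11379}{128152} = - \frac{29934}{10} - \frac{11379}{128152} = \left(-29934\right) \frac{1}{10} - \frac{11379}{128152} = - \frac{14967}{5} - \frac{11379}{128152} = - \frac{1918107879}{640760}$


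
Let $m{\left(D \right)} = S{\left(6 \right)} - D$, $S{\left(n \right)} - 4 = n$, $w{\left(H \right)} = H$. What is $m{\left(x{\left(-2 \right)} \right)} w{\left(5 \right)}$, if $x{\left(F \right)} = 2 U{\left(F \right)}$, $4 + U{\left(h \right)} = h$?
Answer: $110$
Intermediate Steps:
$U{\left(h \right)} = -4 + h$
$x{\left(F \right)} = -8 + 2 F$ ($x{\left(F \right)} = 2 \left(-4 + F\right) = -8 + 2 F$)
$S{\left(n \right)} = 4 + n$
$m{\left(D \right)} = 10 - D$ ($m{\left(D \right)} = \left(4 + 6\right) - D = 10 - D$)
$m{\left(x{\left(-2 \right)} \right)} w{\left(5 \right)} = \left(10 - \left(-8 + 2 \left(-2\right)\right)\right) 5 = \left(10 - \left(-8 - 4\right)\right) 5 = \left(10 - -12\right) 5 = \left(10 + 12\right) 5 = 22 \cdot 5 = 110$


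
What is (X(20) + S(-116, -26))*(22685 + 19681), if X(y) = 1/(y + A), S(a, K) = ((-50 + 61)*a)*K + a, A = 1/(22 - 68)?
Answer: 1287171692076/919 ≈ 1.4006e+9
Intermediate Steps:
A = -1/46 (A = 1/(-46) = -1/46 ≈ -0.021739)
S(a, K) = a + 11*K*a (S(a, K) = (11*a)*K + a = 11*K*a + a = a + 11*K*a)
X(y) = 1/(-1/46 + y) (X(y) = 1/(y - 1/46) = 1/(-1/46 + y))
(X(20) + S(-116, -26))*(22685 + 19681) = (46/(-1 + 46*20) - 116*(1 + 11*(-26)))*(22685 + 19681) = (46/(-1 + 920) - 116*(1 - 286))*42366 = (46/919 - 116*(-285))*42366 = (46*(1/919) + 33060)*42366 = (46/919 + 33060)*42366 = (30382186/919)*42366 = 1287171692076/919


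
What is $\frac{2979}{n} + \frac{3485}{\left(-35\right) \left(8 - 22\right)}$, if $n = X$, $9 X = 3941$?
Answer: $\frac{767765}{55174} \approx 13.915$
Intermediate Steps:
$X = \frac{3941}{9}$ ($X = \frac{1}{9} \cdot 3941 = \frac{3941}{9} \approx 437.89$)
$n = \frac{3941}{9} \approx 437.89$
$\frac{2979}{n} + \frac{3485}{\left(-35\right) \left(8 - 22\right)} = \frac{2979}{\frac{3941}{9}} + \frac{3485}{\left(-35\right) \left(8 - 22\right)} = 2979 \cdot \frac{9}{3941} + \frac{3485}{\left(-35\right) \left(-14\right)} = \frac{26811}{3941} + \frac{3485}{490} = \frac{26811}{3941} + 3485 \cdot \frac{1}{490} = \frac{26811}{3941} + \frac{697}{98} = \frac{767765}{55174}$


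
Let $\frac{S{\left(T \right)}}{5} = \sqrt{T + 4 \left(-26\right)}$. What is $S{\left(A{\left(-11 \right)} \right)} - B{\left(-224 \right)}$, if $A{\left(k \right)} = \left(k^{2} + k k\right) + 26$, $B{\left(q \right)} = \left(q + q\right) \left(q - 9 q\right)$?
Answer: $802816 + 10 \sqrt{41} \approx 8.0288 \cdot 10^{5}$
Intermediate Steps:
$B{\left(q \right)} = - 16 q^{2}$ ($B{\left(q \right)} = 2 q \left(- 8 q\right) = - 16 q^{2}$)
$A{\left(k \right)} = 26 + 2 k^{2}$ ($A{\left(k \right)} = \left(k^{2} + k^{2}\right) + 26 = 2 k^{2} + 26 = 26 + 2 k^{2}$)
$S{\left(T \right)} = 5 \sqrt{-104 + T}$ ($S{\left(T \right)} = 5 \sqrt{T + 4 \left(-26\right)} = 5 \sqrt{T - 104} = 5 \sqrt{-104 + T}$)
$S{\left(A{\left(-11 \right)} \right)} - B{\left(-224 \right)} = 5 \sqrt{-104 + \left(26 + 2 \left(-11\right)^{2}\right)} - - 16 \left(-224\right)^{2} = 5 \sqrt{-104 + \left(26 + 2 \cdot 121\right)} - \left(-16\right) 50176 = 5 \sqrt{-104 + \left(26 + 242\right)} - -802816 = 5 \sqrt{-104 + 268} + 802816 = 5 \sqrt{164} + 802816 = 5 \cdot 2 \sqrt{41} + 802816 = 10 \sqrt{41} + 802816 = 802816 + 10 \sqrt{41}$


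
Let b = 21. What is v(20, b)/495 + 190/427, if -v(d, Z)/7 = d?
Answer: 6854/42273 ≈ 0.16214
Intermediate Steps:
v(d, Z) = -7*d
v(20, b)/495 + 190/427 = -7*20/495 + 190/427 = -140*1/495 + 190*(1/427) = -28/99 + 190/427 = 6854/42273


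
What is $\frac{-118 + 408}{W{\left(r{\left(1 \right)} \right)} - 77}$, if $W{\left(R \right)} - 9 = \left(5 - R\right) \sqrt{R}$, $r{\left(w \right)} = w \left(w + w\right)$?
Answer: $- \frac{9860}{2303} - \frac{435 \sqrt{2}}{2303} \approx -4.5485$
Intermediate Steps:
$r{\left(w \right)} = 2 w^{2}$ ($r{\left(w \right)} = w 2 w = 2 w^{2}$)
$W{\left(R \right)} = 9 + \sqrt{R} \left(5 - R\right)$ ($W{\left(R \right)} = 9 + \left(5 - R\right) \sqrt{R} = 9 + \sqrt{R} \left(5 - R\right)$)
$\frac{-118 + 408}{W{\left(r{\left(1 \right)} \right)} - 77} = \frac{-118 + 408}{\left(9 - \left(2 \cdot 1^{2}\right)^{\frac{3}{2}} + 5 \sqrt{2 \cdot 1^{2}}\right) - 77} = \frac{290}{\left(9 - \left(2 \cdot 1\right)^{\frac{3}{2}} + 5 \sqrt{2 \cdot 1}\right) - 77} = \frac{290}{\left(9 - 2^{\frac{3}{2}} + 5 \sqrt{2}\right) - 77} = \frac{290}{\left(9 - 2 \sqrt{2} + 5 \sqrt{2}\right) - 77} = \frac{290}{\left(9 + 3 \sqrt{2}\right) - 77} = \frac{290}{-68 + 3 \sqrt{2}}$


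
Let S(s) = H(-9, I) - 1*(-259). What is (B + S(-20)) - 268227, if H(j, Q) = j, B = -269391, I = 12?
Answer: -537368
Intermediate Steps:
S(s) = 250 (S(s) = -9 - 1*(-259) = -9 + 259 = 250)
(B + S(-20)) - 268227 = (-269391 + 250) - 268227 = -269141 - 268227 = -537368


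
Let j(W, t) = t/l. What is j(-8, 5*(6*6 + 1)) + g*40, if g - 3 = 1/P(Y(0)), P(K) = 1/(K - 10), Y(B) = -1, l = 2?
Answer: -455/2 ≈ -227.50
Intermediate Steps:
P(K) = 1/(-10 + K)
g = -8 (g = 3 + 1/(1/(-10 - 1)) = 3 + 1/(1/(-11)) = 3 + 1/(-1/11) = 3 - 11 = -8)
j(W, t) = t/2
j(-8, 5*(6*6 + 1)) + g*40 = (5*(6*6 + 1))/2 - 8*40 = (5*(36 + 1))/2 - 320 = (5*37)/2 - 320 = (½)*185 - 320 = 185/2 - 320 = -455/2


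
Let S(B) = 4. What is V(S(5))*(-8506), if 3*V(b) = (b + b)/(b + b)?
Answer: -8506/3 ≈ -2835.3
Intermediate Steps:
V(b) = 1/3 (V(b) = ((b + b)/(b + b))/3 = ((2*b)/((2*b)))/3 = ((2*b)*(1/(2*b)))/3 = (1/3)*1 = 1/3)
V(S(5))*(-8506) = (1/3)*(-8506) = -8506/3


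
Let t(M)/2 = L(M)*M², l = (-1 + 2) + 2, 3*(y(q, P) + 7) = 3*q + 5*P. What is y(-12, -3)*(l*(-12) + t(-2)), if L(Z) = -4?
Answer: 1632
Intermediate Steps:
y(q, P) = -7 + q + 5*P/3 (y(q, P) = -7 + (3*q + 5*P)/3 = -7 + (q + 5*P/3) = -7 + q + 5*P/3)
l = 3 (l = 1 + 2 = 3)
t(M) = -8*M² (t(M) = 2*(-4*M²) = -8*M²)
y(-12, -3)*(l*(-12) + t(-2)) = (-7 - 12 + (5/3)*(-3))*(3*(-12) - 8*(-2)²) = (-7 - 12 - 5)*(-36 - 8*4) = -24*(-36 - 32) = -24*(-68) = 1632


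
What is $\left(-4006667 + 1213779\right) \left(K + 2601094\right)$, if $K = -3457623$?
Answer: $2392189565752$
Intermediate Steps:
$\left(-4006667 + 1213779\right) \left(K + 2601094\right) = \left(-4006667 + 1213779\right) \left(-3457623 + 2601094\right) = \left(-2792888\right) \left(-856529\right) = 2392189565752$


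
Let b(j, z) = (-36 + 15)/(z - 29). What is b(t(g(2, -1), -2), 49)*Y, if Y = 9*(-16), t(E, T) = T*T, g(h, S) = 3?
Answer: 756/5 ≈ 151.20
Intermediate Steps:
t(E, T) = T**2
b(j, z) = -21/(-29 + z)
Y = -144
b(t(g(2, -1), -2), 49)*Y = -21/(-29 + 49)*(-144) = -21/20*(-144) = 756/5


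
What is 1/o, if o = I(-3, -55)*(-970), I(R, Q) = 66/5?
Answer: -1/12804 ≈ -7.8101e-5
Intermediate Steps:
I(R, Q) = 66/5 (I(R, Q) = 66*(⅕) = 66/5)
o = -12804 (o = (66/5)*(-970) = -12804)
1/o = 1/(-12804) = -1/12804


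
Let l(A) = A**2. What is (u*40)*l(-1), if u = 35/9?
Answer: 1400/9 ≈ 155.56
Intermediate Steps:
u = 35/9 (u = 35*(1/9) = 35/9 ≈ 3.8889)
(u*40)*l(-1) = ((35/9)*40)*(-1)**2 = (1400/9)*1 = 1400/9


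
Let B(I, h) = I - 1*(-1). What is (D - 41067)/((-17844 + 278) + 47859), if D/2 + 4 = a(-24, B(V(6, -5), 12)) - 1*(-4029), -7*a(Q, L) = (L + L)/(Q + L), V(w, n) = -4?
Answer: -2080075/1908459 ≈ -1.0899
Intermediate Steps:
B(I, h) = 1 + I (B(I, h) = I + 1 = 1 + I)
a(Q, L) = -2*L/(7*(L + Q)) (a(Q, L) = -(L + L)/(7*(Q + L)) = -2*L/(7*(L + Q)))
D = 507146/63 (D = -8 + 2*(-2*(1 - 4)/(7*(1 - 4) + 7*(-24)) - 1*(-4029)) = -8 + 2*(-2*(-3)/(7*(-3) - 168) + 4029) = -8 + 2*(-2*(-3)/(-21 - 168) + 4029) = -8 + 2*(-2*(-3)/(-189) + 4029) = -8 + 2*(-2*(-3)*(-1/189) + 4029) = -8 + 2*(-2/63 + 4029) = -8 + 2*(253825/63) = -8 + 507650/63 = 507146/63 ≈ 8049.9)
(D - 41067)/((-17844 + 278) + 47859) = (507146/63 - 41067)/((-17844 + 278) + 47859) = -2080075/(63*(-17566 + 47859)) = -2080075/63/30293 = -2080075/63*1/30293 = -2080075/1908459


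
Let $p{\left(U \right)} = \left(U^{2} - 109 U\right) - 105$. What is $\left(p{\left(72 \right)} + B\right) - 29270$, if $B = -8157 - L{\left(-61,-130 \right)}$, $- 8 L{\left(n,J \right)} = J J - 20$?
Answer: $-38086$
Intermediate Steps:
$L{\left(n,J \right)} = \frac{5}{2} - \frac{J^{2}}{8}$ ($L{\left(n,J \right)} = - \frac{J J - 20}{8} = - \frac{J^{2} - 20}{8} = - \frac{-20 + J^{2}}{8} = \frac{5}{2} - \frac{J^{2}}{8}$)
$B = -6047$ ($B = -8157 - \left(\frac{5}{2} - \frac{\left(-130\right)^{2}}{8}\right) = -8157 - \left(\frac{5}{2} - \frac{4225}{2}\right) = -8157 - -2110 = -8157 + 2110 = -6047$)
$p{\left(U \right)} = -105 + U^{2} - 109 U$
$\left(p{\left(72 \right)} + B\right) - 29270 = \left(\left(-105 + 72^{2} - 7848\right) - 6047\right) - 29270 = \left(\left(-105 + 5184 - 7848\right) - 6047\right) - 29270 = \left(-2769 - 6047\right) - 29270 = -8816 - 29270 = -38086$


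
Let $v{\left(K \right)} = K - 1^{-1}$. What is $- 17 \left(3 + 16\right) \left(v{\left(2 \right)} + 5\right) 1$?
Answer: $-1938$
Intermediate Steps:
$v{\left(K \right)} = -1 + K$ ($v{\left(K \right)} = K - 1 = -1 + K$)
$- 17 \left(3 + 16\right) \left(v{\left(2 \right)} + 5\right) 1 = - 17 \left(3 + 16\right) \left(\left(-1 + 2\right) + 5\right) 1 = - 17 \cdot 19 \left(1 + 5\right) 1 = - 17 \cdot 19 \cdot 6 \cdot 1 = \left(-17\right) 114 \cdot 1 = \left(-1938\right) 1 = -1938$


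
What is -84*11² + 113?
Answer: -10051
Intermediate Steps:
-84*11² + 113 = -84*121 + 113 = -10164 + 113 = -10051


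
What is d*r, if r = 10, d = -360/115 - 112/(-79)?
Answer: -31120/1817 ≈ -17.127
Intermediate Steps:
d = -3112/1817 (d = -360*1/115 - 112*(-1/79) = -72/23 + 112/79 = -3112/1817 ≈ -1.7127)
d*r = -3112/1817*10 = -31120/1817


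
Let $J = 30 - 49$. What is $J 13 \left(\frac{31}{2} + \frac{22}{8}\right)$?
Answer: $- \frac{18031}{4} \approx -4507.8$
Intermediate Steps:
$J = -19$
$J 13 \left(\frac{31}{2} + \frac{22}{8}\right) = \left(-19\right) 13 \left(\frac{31}{2} + \frac{22}{8}\right) = - 247 \left(31 \cdot \frac{1}{2} + 22 \cdot \frac{1}{8}\right) = - 247 \left(\frac{31}{2} + \frac{11}{4}\right) = \left(-247\right) \frac{73}{4} = - \frac{18031}{4}$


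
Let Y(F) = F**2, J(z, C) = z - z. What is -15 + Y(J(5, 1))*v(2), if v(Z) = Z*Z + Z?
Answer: -15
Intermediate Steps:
v(Z) = Z + Z**2 (v(Z) = Z**2 + Z = Z + Z**2)
J(z, C) = 0
-15 + Y(J(5, 1))*v(2) = -15 + 0**2*(2*(1 + 2)) = -15 + 0*(2*3) = -15 + 0*6 = -15 + 0 = -15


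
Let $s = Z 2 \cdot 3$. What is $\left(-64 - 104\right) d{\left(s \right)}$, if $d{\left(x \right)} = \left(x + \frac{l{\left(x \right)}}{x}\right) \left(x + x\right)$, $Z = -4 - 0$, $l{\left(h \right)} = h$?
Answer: $-185472$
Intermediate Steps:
$Z = -4$ ($Z = -4 + 0 = -4$)
$s = -24$ ($s = - 4 \cdot 2 \cdot 3 = \left(-4\right) 6 = -24$)
$d{\left(x \right)} = 2 x \left(1 + x\right)$ ($d{\left(x \right)} = \left(x + \frac{x}{x}\right) \left(x + x\right) = \left(x + 1\right) 2 x = \left(1 + x\right) 2 x = 2 x \left(1 + x\right)$)
$\left(-64 - 104\right) d{\left(s \right)} = \left(-64 - 104\right) 2 \left(-24\right) \left(1 - 24\right) = - 168 \cdot 2 \left(-24\right) \left(-23\right) = \left(-168\right) 1104 = -185472$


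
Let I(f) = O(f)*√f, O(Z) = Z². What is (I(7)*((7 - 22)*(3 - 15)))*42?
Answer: 370440*√7 ≈ 9.8009e+5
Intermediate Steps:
I(f) = f^(5/2) (I(f) = f²*√f = f^(5/2))
(I(7)*((7 - 22)*(3 - 15)))*42 = (7^(5/2)*((7 - 22)*(3 - 15)))*42 = ((49*√7)*(-15*(-12)))*42 = ((49*√7)*180)*42 = (8820*√7)*42 = 370440*√7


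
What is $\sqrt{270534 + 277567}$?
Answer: $\sqrt{548101} \approx 740.34$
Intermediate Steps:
$\sqrt{270534 + 277567} = \sqrt{548101}$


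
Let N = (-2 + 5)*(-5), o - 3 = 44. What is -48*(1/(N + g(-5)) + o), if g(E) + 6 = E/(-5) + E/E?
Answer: -42816/19 ≈ -2253.5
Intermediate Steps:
o = 47 (o = 3 + 44 = 47)
g(E) = -5 - E/5 (g(E) = -6 + (E/(-5) + E/E) = -6 + (E*(-1/5) + 1) = -6 + (-E/5 + 1) = -6 + (1 - E/5) = -5 - E/5)
N = -15 (N = 3*(-5) = -15)
-48*(1/(N + g(-5)) + o) = -48*(1/(-15 + (-5 - 1/5*(-5))) + 47) = -48*(1/(-15 + (-5 + 1)) + 47) = -48*(1/(-15 - 4) + 47) = -48*(1/(-19) + 47) = -48*(-1/19 + 47) = -48*892/19 = -42816/19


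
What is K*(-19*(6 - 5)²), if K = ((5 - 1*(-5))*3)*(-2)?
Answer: 1140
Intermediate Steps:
K = -60 (K = ((5 + 5)*3)*(-2) = (10*3)*(-2) = 30*(-2) = -60)
K*(-19*(6 - 5)²) = -(-1140)*(6 - 5)² = -(-1140)*1² = -(-1140) = -60*(-19) = 1140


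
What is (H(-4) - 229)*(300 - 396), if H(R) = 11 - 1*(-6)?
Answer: 20352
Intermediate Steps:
H(R) = 17 (H(R) = 11 + 6 = 17)
(H(-4) - 229)*(300 - 396) = (17 - 229)*(300 - 396) = -212*(-96) = 20352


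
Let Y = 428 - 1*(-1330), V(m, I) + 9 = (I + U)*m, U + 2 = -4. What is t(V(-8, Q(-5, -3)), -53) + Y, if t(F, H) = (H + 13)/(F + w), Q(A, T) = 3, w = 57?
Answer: 15817/9 ≈ 1757.4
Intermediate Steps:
U = -6 (U = -2 - 4 = -6)
V(m, I) = -9 + m*(-6 + I) (V(m, I) = -9 + (I - 6)*m = -9 + (-6 + I)*m = -9 + m*(-6 + I))
t(F, H) = (13 + H)/(57 + F) (t(F, H) = (H + 13)/(F + 57) = (13 + H)/(57 + F))
Y = 1758 (Y = 428 + 1330 = 1758)
t(V(-8, Q(-5, -3)), -53) + Y = (13 - 53)/(57 + (-9 - 6*(-8) + 3*(-8))) + 1758 = -40/(57 + (-9 + 48 - 24)) + 1758 = -40/(57 + 15) + 1758 = -40/72 + 1758 = (1/72)*(-40) + 1758 = -5/9 + 1758 = 15817/9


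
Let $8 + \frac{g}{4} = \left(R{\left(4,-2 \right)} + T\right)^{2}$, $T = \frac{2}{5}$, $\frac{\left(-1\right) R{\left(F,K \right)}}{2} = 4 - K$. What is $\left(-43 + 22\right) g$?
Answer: $- \frac{265776}{25} \approx -10631.0$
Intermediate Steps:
$R{\left(F,K \right)} = -8 + 2 K$ ($R{\left(F,K \right)} = - 2 \left(4 - K\right) = -8 + 2 K$)
$T = \frac{2}{5}$ ($T = 2 \cdot \frac{1}{5} = \frac{2}{5} \approx 0.4$)
$g = \frac{12656}{25}$ ($g = -32 + 4 \left(\left(-8 + 2 \left(-2\right)\right) + \frac{2}{5}\right)^{2} = -32 + 4 \left(\left(-8 - 4\right) + \frac{2}{5}\right)^{2} = -32 + 4 \left(-12 + \frac{2}{5}\right)^{2} = -32 + 4 \left(- \frac{58}{5}\right)^{2} = -32 + 4 \cdot \frac{3364}{25} = -32 + \frac{13456}{25} = \frac{12656}{25} \approx 506.24$)
$\left(-43 + 22\right) g = \left(-43 + 22\right) \frac{12656}{25} = \left(-21\right) \frac{12656}{25} = - \frac{265776}{25}$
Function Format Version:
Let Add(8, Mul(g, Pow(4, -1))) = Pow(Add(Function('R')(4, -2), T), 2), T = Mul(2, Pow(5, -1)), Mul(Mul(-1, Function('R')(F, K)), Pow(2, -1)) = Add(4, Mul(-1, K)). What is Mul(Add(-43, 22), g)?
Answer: Rational(-265776, 25) ≈ -10631.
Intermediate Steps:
Function('R')(F, K) = Add(-8, Mul(2, K)) (Function('R')(F, K) = Mul(-2, Add(4, Mul(-1, K))) = Add(-8, Mul(2, K)))
T = Rational(2, 5) (T = Mul(2, Rational(1, 5)) = Rational(2, 5) ≈ 0.40000)
g = Rational(12656, 25) (g = Add(-32, Mul(4, Pow(Add(Add(-8, Mul(2, -2)), Rational(2, 5)), 2))) = Add(-32, Mul(4, Pow(Add(Add(-8, -4), Rational(2, 5)), 2))) = Add(-32, Mul(4, Pow(Add(-12, Rational(2, 5)), 2))) = Add(-32, Mul(4, Pow(Rational(-58, 5), 2))) = Add(-32, Mul(4, Rational(3364, 25))) = Add(-32, Rational(13456, 25)) = Rational(12656, 25) ≈ 506.24)
Mul(Add(-43, 22), g) = Mul(Add(-43, 22), Rational(12656, 25)) = Mul(-21, Rational(12656, 25)) = Rational(-265776, 25)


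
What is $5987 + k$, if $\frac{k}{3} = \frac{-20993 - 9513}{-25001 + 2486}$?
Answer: $\frac{44962941}{7505} \approx 5991.1$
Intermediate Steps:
$k = \frac{30506}{7505}$ ($k = 3 \frac{-20993 - 9513}{-25001 + 2486} = 3 \left(- \frac{30506}{-22515}\right) = 3 \left(\left(-30506\right) \left(- \frac{1}{22515}\right)\right) = 3 \cdot \frac{30506}{22515} = \frac{30506}{7505} \approx 4.0648$)
$5987 + k = 5987 + \frac{30506}{7505} = \frac{44962941}{7505}$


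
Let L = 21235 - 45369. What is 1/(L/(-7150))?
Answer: 325/1097 ≈ 0.29626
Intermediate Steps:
L = -24134
1/(L/(-7150)) = 1/(-24134/(-7150)) = 1/(-24134*(-1/7150)) = 1/(1097/325) = 325/1097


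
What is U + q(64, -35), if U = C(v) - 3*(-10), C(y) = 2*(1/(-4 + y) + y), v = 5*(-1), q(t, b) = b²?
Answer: 11203/9 ≈ 1244.8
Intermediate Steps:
v = -5
C(y) = 2*y + 2/(-4 + y) (C(y) = 2*(y + 1/(-4 + y)) = 2*y + 2/(-4 + y))
U = 178/9 (U = 2*(1 + (-5)² - 4*(-5))/(-4 - 5) - 3*(-10) = 2*(1 + 25 + 20)/(-9) + 30 = 2*(-⅑)*46 + 30 = -92/9 + 30 = 178/9 ≈ 19.778)
U + q(64, -35) = 178/9 + (-35)² = 178/9 + 1225 = 11203/9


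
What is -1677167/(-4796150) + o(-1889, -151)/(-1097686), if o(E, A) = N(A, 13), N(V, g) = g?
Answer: 460235096403/1316166677225 ≈ 0.34968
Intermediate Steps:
o(E, A) = 13
-1677167/(-4796150) + o(-1889, -151)/(-1097686) = -1677167/(-4796150) + 13/(-1097686) = -1677167*(-1/4796150) + 13*(-1/1097686) = 1677167/4796150 - 13/1097686 = 460235096403/1316166677225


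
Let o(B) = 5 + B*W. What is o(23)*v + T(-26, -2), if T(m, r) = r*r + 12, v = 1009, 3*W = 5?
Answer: 131218/3 ≈ 43739.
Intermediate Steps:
W = 5/3 (W = (⅓)*5 = 5/3 ≈ 1.6667)
o(B) = 5 + 5*B/3 (o(B) = 5 + B*(5/3) = 5 + 5*B/3)
T(m, r) = 12 + r² (T(m, r) = r² + 12 = 12 + r²)
o(23)*v + T(-26, -2) = (5 + (5/3)*23)*1009 + (12 + (-2)²) = (5 + 115/3)*1009 + (12 + 4) = (130/3)*1009 + 16 = 131170/3 + 16 = 131218/3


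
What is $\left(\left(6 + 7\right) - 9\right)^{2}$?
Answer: $16$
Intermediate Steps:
$\left(\left(6 + 7\right) - 9\right)^{2} = \left(13 - 9\right)^{2} = 4^{2} = 16$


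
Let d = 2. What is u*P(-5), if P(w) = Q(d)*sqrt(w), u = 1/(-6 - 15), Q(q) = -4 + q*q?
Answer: 0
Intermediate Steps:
Q(q) = -4 + q**2
u = -1/21 (u = 1/(-21) = -1/21 ≈ -0.047619)
P(w) = 0 (P(w) = (-4 + 2**2)*sqrt(w) = (-4 + 4)*sqrt(w) = 0*sqrt(w) = 0)
u*P(-5) = -1/21*0 = 0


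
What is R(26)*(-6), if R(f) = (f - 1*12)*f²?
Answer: -56784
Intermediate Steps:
R(f) = f²*(-12 + f) (R(f) = (f - 12)*f² = (-12 + f)*f² = f²*(-12 + f))
R(26)*(-6) = (26²*(-12 + 26))*(-6) = (676*14)*(-6) = 9464*(-6) = -56784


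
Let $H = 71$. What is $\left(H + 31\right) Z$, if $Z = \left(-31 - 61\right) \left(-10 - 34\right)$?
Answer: $412896$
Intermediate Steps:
$Z = 4048$ ($Z = \left(-92\right) \left(-44\right) = 4048$)
$\left(H + 31\right) Z = \left(71 + 31\right) 4048 = 102 \cdot 4048 = 412896$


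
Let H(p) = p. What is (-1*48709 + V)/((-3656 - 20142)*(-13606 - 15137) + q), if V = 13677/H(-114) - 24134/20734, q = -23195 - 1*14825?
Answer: -19236437413/269454294889724 ≈ -7.1390e-5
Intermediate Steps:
q = -38020 (q = -23195 - 14825 = -38020)
V = -47721699/393946 (V = 13677/(-114) - 24134/20734 = 13677*(-1/114) - 24134*1/20734 = -4559/38 - 12067/10367 = -47721699/393946 ≈ -121.14)
(-1*48709 + V)/((-3656 - 20142)*(-13606 - 15137) + q) = (-1*48709 - 47721699/393946)/((-3656 - 20142)*(-13606 - 15137) - 38020) = (-48709 - 47721699/393946)/(-23798*(-28743) - 38020) = -19236437413/(393946*(684025914 - 38020)) = -19236437413/393946/683987894 = -19236437413/393946*1/683987894 = -19236437413/269454294889724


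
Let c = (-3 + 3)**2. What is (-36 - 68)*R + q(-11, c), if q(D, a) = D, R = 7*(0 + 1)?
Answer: -739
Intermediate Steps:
c = 0 (c = 0**2 = 0)
R = 7 (R = 7*1 = 7)
(-36 - 68)*R + q(-11, c) = (-36 - 68)*7 - 11 = -104*7 - 11 = -728 - 11 = -739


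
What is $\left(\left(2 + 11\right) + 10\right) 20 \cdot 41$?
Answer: $18860$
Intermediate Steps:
$\left(\left(2 + 11\right) + 10\right) 20 \cdot 41 = \left(13 + 10\right) 20 \cdot 41 = 23 \cdot 20 \cdot 41 = 460 \cdot 41 = 18860$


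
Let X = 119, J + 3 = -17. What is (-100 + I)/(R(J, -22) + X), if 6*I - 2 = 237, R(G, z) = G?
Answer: -361/594 ≈ -0.60774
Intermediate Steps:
J = -20 (J = -3 - 17 = -20)
I = 239/6 (I = ⅓ + (⅙)*237 = ⅓ + 79/2 = 239/6 ≈ 39.833)
(-100 + I)/(R(J, -22) + X) = (-100 + 239/6)/(-20 + 119) = -361/6/99 = -361/6*1/99 = -361/594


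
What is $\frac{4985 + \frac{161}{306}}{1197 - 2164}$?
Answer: $- \frac{1525571}{295902} \approx -5.1557$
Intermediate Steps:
$\frac{4985 + \frac{161}{306}}{1197 - 2164} = \frac{4985 + 161 \cdot \frac{1}{306}}{-967} = \left(4985 + \frac{161}{306}\right) \left(- \frac{1}{967}\right) = \frac{1525571}{306} \left(- \frac{1}{967}\right) = - \frac{1525571}{295902}$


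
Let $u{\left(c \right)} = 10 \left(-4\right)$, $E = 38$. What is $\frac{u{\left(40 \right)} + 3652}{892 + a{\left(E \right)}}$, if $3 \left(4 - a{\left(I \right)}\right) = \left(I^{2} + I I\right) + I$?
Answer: $- \frac{774}{17} \approx -45.529$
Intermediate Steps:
$a{\left(I \right)} = 4 - \frac{2 I^{2}}{3} - \frac{I}{3}$ ($a{\left(I \right)} = 4 - \frac{\left(I^{2} + I I\right) + I}{3} = 4 - \frac{\left(I^{2} + I^{2}\right) + I}{3} = 4 - \frac{2 I^{2} + I}{3} = 4 - \frac{I + 2 I^{2}}{3} = 4 - \left(\frac{I}{3} + \frac{2 I^{2}}{3}\right) = 4 - \frac{2 I^{2}}{3} - \frac{I}{3}$)
$u{\left(c \right)} = -40$
$\frac{u{\left(40 \right)} + 3652}{892 + a{\left(E \right)}} = \frac{-40 + 3652}{892 - \left(\frac{26}{3} + \frac{2888}{3}\right)} = \frac{3612}{892 - \frac{2914}{3}} = \frac{3612}{- \frac{238}{3}} = 3612 \left(- \frac{3}{238}\right) = - \frac{774}{17}$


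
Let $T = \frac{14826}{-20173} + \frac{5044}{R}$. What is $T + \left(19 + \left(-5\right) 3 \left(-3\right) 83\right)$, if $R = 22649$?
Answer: $\frac{1714962090396}{456898277} \approx 3753.5$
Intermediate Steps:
$T = - \frac{234041462}{456898277}$ ($T = \frac{14826}{-20173} + \frac{5044}{22649} = 14826 \left(- \frac{1}{20173}\right) + 5044 \cdot \frac{1}{22649} = - \frac{14826}{20173} + \frac{5044}{22649} = - \frac{234041462}{456898277} \approx -0.51224$)
$T + \left(19 + \left(-5\right) 3 \left(-3\right) 83\right) = - \frac{234041462}{456898277} + \left(19 + \left(-5\right) 3 \left(-3\right) 83\right) = - \frac{234041462}{456898277} + \left(19 + \left(-15\right) \left(-3\right) 83\right) = - \frac{234041462}{456898277} + \left(19 + 45 \cdot 83\right) = - \frac{234041462}{456898277} + \left(19 + 3735\right) = - \frac{234041462}{456898277} + 3754 = \frac{1714962090396}{456898277}$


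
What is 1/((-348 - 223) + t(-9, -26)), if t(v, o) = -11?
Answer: -1/582 ≈ -0.0017182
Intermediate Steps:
1/((-348 - 223) + t(-9, -26)) = 1/((-348 - 223) - 11) = 1/(-571 - 11) = 1/(-582) = -1/582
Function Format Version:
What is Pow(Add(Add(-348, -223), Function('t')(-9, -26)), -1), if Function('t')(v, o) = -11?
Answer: Rational(-1, 582) ≈ -0.0017182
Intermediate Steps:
Pow(Add(Add(-348, -223), Function('t')(-9, -26)), -1) = Pow(Add(Add(-348, -223), -11), -1) = Pow(Add(-571, -11), -1) = Pow(-582, -1) = Rational(-1, 582)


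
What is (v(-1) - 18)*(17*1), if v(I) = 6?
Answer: -204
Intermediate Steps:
(v(-1) - 18)*(17*1) = (6 - 18)*(17*1) = -12*17 = -204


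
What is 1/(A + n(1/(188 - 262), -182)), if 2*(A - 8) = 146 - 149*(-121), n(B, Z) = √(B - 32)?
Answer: 1346134/12243766535 - 2*I*√175306/12243766535 ≈ 0.00010994 - 6.8393e-8*I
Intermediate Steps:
n(B, Z) = √(-32 + B)
A = 18191/2 (A = 8 + (146 - 149*(-121))/2 = 8 + (146 + 18029)/2 = 8 + (½)*18175 = 8 + 18175/2 = 18191/2 ≈ 9095.5)
1/(A + n(1/(188 - 262), -182)) = 1/(18191/2 + √(-32 + 1/(188 - 262))) = 1/(18191/2 + √(-32 + 1/(-74))) = 1/(18191/2 + √(-32 - 1/74)) = 1/(18191/2 + √(-2369/74)) = 1/(18191/2 + I*√175306/74)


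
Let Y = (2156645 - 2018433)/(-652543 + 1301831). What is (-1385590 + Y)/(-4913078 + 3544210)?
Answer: 224911705427/222197391496 ≈ 1.0122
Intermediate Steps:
Y = 34553/162322 (Y = 138212/649288 = 138212*(1/649288) = 34553/162322 ≈ 0.21287)
(-1385590 + Y)/(-4913078 + 3544210) = (-1385590 + 34553/162322)/(-4913078 + 3544210) = -224911705427/162322/(-1368868) = -224911705427/162322*(-1/1368868) = 224911705427/222197391496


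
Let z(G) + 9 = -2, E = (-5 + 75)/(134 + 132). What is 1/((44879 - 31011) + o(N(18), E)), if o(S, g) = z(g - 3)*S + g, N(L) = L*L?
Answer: 19/195781 ≈ 9.7047e-5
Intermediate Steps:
E = 5/19 (E = 70/266 = 70*(1/266) = 5/19 ≈ 0.26316)
z(G) = -11 (z(G) = -9 - 2 = -11)
N(L) = L²
o(S, g) = g - 11*S (o(S, g) = -11*S + g = g - 11*S)
1/((44879 - 31011) + o(N(18), E)) = 1/((44879 - 31011) + (5/19 - 11*18²)) = 1/(13868 + (5/19 - 11*324)) = 1/(13868 + (5/19 - 3564)) = 1/(13868 - 67711/19) = 1/(195781/19) = 19/195781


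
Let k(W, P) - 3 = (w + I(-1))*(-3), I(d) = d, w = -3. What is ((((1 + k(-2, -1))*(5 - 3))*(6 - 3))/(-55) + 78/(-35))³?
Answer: -28652616/456533 ≈ -62.761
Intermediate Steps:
k(W, P) = 15 (k(W, P) = 3 + (-3 - 1)*(-3) = 3 - 4*(-3) = 3 + 12 = 15)
((((1 + k(-2, -1))*(5 - 3))*(6 - 3))/(-55) + 78/(-35))³ = ((((1 + 15)*(5 - 3))*(6 - 3))/(-55) + 78/(-35))³ = (((16*2)*3)*(-1/55) + 78*(-1/35))³ = ((32*3)*(-1/55) - 78/35)³ = (96*(-1/55) - 78/35)³ = (-96/55 - 78/35)³ = (-306/77)³ = -28652616/456533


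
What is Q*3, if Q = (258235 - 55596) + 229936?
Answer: 1297725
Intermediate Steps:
Q = 432575 (Q = 202639 + 229936 = 432575)
Q*3 = 432575*3 = 1297725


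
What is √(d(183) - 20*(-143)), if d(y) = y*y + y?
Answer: 2*√9133 ≈ 191.13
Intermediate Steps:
d(y) = y + y² (d(y) = y² + y = y + y²)
√(d(183) - 20*(-143)) = √(183*(1 + 183) - 20*(-143)) = √(183*184 + 2860) = √(33672 + 2860) = √36532 = 2*√9133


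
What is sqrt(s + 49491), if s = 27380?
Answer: sqrt(76871) ≈ 277.26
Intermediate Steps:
sqrt(s + 49491) = sqrt(27380 + 49491) = sqrt(76871)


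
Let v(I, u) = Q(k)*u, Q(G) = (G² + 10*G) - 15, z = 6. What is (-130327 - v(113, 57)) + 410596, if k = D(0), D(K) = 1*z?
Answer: 275652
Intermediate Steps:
D(K) = 6 (D(K) = 1*6 = 6)
k = 6
Q(G) = -15 + G² + 10*G
v(I, u) = 81*u (v(I, u) = (-15 + 6² + 10*6)*u = (-15 + 36 + 60)*u = 81*u)
(-130327 - v(113, 57)) + 410596 = (-130327 - 81*57) + 410596 = (-130327 - 1*4617) + 410596 = (-130327 - 4617) + 410596 = -134944 + 410596 = 275652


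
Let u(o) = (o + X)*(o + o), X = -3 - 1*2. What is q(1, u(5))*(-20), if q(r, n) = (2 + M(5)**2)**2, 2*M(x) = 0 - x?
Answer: -5445/4 ≈ -1361.3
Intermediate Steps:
X = -5 (X = -3 - 2 = -5)
M(x) = -x/2 (M(x) = (0 - x)/2 = (-x)/2 = -x/2)
u(o) = 2*o*(-5 + o) (u(o) = (o - 5)*(o + o) = (-5 + o)*(2*o) = 2*o*(-5 + o))
q(r, n) = 1089/16 (q(r, n) = (2 + (-1/2*5)**2)**2 = (2 + (-5/2)**2)**2 = (2 + 25/4)**2 = (33/4)**2 = 1089/16)
q(1, u(5))*(-20) = (1089/16)*(-20) = -5445/4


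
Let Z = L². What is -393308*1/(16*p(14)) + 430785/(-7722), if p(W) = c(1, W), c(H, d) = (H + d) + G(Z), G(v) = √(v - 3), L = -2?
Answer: -14571321/9152 ≈ -1592.1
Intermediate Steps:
Z = 4 (Z = (-2)² = 4)
G(v) = √(-3 + v)
c(H, d) = 1 + H + d (c(H, d) = (H + d) + √(-3 + 4) = (H + d) + √1 = (H + d) + 1 = 1 + H + d)
p(W) = 2 + W (p(W) = 1 + 1 + W = 2 + W)
-393308*1/(16*p(14)) + 430785/(-7722) = -393308*1/(16*(2 + 14)) + 430785/(-7722) = -393308/(16*16) + 430785*(-1/7722) = -393308/256 - 15955/286 = -393308*1/256 - 15955/286 = -98327/64 - 15955/286 = -14571321/9152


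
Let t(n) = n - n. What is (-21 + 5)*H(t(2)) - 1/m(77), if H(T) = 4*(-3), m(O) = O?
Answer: 14783/77 ≈ 191.99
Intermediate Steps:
t(n) = 0
H(T) = -12
(-21 + 5)*H(t(2)) - 1/m(77) = (-21 + 5)*(-12) - 1/77 = -16*(-12) - 1*1/77 = 192 - 1/77 = 14783/77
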